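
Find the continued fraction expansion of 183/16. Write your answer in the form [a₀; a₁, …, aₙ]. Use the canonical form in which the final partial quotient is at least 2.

[11; 2, 3, 2]

Apply division with remainder until the remainder is 0:
⌊183/16⌋ = 11, remainder 7
⌊16/7⌋ = 2, remainder 2
⌊7/2⌋ = 3, remainder 1
⌊2/1⌋ = 2, remainder 0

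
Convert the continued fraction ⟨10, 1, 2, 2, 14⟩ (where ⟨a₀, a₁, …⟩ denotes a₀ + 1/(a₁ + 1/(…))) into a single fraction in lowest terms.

a_0 = 10: 10/1
a_1 = 1: 11/1
a_2 = 2: 32/3
a_3 = 2: 75/7
a_4 = 14: 1082/101

1082/101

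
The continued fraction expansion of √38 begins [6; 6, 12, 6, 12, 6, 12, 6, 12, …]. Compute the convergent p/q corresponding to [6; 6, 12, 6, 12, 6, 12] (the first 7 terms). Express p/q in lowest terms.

a_0 = 6: 6/1
a_1 = 6: 37/6
a_2 = 12: 450/73
a_3 = 6: 2737/444
a_4 = 12: 33294/5401
a_5 = 6: 202501/32850
a_6 = 12: 2463306/399601

2463306/399601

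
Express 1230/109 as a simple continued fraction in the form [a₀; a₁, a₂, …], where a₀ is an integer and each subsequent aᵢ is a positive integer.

1230 = 11·109 + 31, so a_0 = 11
109 = 3·31 + 16, so a_1 = 3
31 = 1·16 + 15, so a_2 = 1
16 = 1·15 + 1, so a_3 = 1
15 = 15·1 + 0, so a_4 = 15

[11; 3, 1, 1, 15]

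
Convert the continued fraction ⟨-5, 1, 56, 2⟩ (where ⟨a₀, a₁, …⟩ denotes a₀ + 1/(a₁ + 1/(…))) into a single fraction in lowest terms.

-462/115

Build up convergents one term at a time:
a_0 = -5: -5/1
a_1 = 1: -4/1
a_2 = 56: -229/57
a_3 = 2: -462/115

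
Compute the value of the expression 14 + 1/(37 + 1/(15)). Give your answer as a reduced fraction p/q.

a_0 = 14: 14/1
a_1 = 37: 519/37
a_2 = 15: 7799/556

7799/556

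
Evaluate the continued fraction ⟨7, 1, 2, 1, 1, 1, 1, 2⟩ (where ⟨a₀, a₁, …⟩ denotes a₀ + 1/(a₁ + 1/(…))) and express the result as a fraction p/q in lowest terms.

363/47

Start with 2.
1 + 1/(2/1) = 1 + 1/2 = 3/2
1 + 1/(3/2) = 1 + 2/3 = 5/3
1 + 1/(5/3) = 1 + 3/5 = 8/5
1 + 1/(8/5) = 1 + 5/8 = 13/8
2 + 1/(13/8) = 2 + 8/13 = 34/13
1 + 1/(34/13) = 1 + 13/34 = 47/34
7 + 1/(47/34) = 7 + 34/47 = 363/47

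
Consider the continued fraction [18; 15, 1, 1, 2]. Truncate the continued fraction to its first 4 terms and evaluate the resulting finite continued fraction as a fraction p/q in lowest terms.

Start with 1.
1 + 1/(1/1) = 1 + 1/1 = 2/1
15 + 1/(2/1) = 15 + 1/2 = 31/2
18 + 1/(31/2) = 18 + 2/31 = 560/31

560/31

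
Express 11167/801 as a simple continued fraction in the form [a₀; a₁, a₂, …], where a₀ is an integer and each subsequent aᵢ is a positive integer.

Apply division with remainder until the remainder is 0:
11167 = 13·801 + 754, so a_0 = 13
801 = 1·754 + 47, so a_1 = 1
754 = 16·47 + 2, so a_2 = 16
47 = 23·2 + 1, so a_3 = 23
2 = 2·1 + 0, so a_4 = 2

[13; 1, 16, 23, 2]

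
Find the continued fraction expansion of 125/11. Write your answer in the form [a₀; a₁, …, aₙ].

Repeatedly divide and take the remainder:
⌊125/11⌋ = 11, remainder 4
⌊11/4⌋ = 2, remainder 3
⌊4/3⌋ = 1, remainder 1
⌊3/1⌋ = 3, remainder 0

[11; 2, 1, 3]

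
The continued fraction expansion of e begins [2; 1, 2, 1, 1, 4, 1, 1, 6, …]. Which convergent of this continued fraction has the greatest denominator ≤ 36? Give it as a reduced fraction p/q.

87/32

a_0 = 2: 2/1  (≤ bound)
a_1 = 1: 3/1  (≤ bound)
a_2 = 2: 8/3  (≤ bound)
a_3 = 1: 11/4  (≤ bound)
a_4 = 1: 19/7  (≤ bound)
a_5 = 4: 87/32  (≤ bound)
a_6 = 1: 106/39  (> 36, stop)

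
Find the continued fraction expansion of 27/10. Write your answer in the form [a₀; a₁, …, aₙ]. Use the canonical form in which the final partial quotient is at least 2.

27 ÷ 10 → quotient 2, remainder 7
10 ÷ 7 → quotient 1, remainder 3
7 ÷ 3 → quotient 2, remainder 1
3 ÷ 1 → quotient 3, remainder 0

[2; 1, 2, 3]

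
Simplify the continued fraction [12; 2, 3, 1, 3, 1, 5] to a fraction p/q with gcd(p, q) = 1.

3098/249

a_0 = 12: 12/1
a_1 = 2: 25/2
a_2 = 3: 87/7
a_3 = 1: 112/9
a_4 = 3: 423/34
a_5 = 1: 535/43
a_6 = 5: 3098/249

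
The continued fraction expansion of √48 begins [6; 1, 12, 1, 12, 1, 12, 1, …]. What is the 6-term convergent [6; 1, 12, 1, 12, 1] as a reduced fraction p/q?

1351/195

a_0 = 6: 6/1
a_1 = 1: 7/1
a_2 = 12: 90/13
a_3 = 1: 97/14
a_4 = 12: 1254/181
a_5 = 1: 1351/195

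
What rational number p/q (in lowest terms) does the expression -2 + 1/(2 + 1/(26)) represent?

a_0 = -2: -2/1
a_1 = 2: -3/2
a_2 = 26: -80/53

-80/53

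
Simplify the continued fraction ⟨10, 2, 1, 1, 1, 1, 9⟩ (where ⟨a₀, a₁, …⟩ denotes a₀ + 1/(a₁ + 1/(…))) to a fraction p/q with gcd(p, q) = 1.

1298/125

Start with 9.
1 + 1/(9/1) = 1 + 1/9 = 10/9
1 + 1/(10/9) = 1 + 9/10 = 19/10
1 + 1/(19/10) = 1 + 10/19 = 29/19
1 + 1/(29/19) = 1 + 19/29 = 48/29
2 + 1/(48/29) = 2 + 29/48 = 125/48
10 + 1/(125/48) = 10 + 48/125 = 1298/125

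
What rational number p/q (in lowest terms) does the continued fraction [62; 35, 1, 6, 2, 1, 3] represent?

180191/2905

Start with 3.
1 + 1/(3/1) = 1 + 1/3 = 4/3
2 + 1/(4/3) = 2 + 3/4 = 11/4
6 + 1/(11/4) = 6 + 4/11 = 70/11
1 + 1/(70/11) = 1 + 11/70 = 81/70
35 + 1/(81/70) = 35 + 70/81 = 2905/81
62 + 1/(2905/81) = 62 + 81/2905 = 180191/2905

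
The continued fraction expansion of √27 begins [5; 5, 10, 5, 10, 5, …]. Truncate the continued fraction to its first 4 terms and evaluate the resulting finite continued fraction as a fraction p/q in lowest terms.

1351/260

Start with 5.
10 + 1/(5/1) = 10 + 1/5 = 51/5
5 + 1/(51/5) = 5 + 5/51 = 260/51
5 + 1/(260/51) = 5 + 51/260 = 1351/260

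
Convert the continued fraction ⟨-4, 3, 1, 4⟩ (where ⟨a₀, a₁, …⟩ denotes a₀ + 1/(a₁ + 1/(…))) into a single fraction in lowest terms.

-71/19

Start with 4.
1 + 1/(4/1) = 1 + 1/4 = 5/4
3 + 1/(5/4) = 3 + 4/5 = 19/5
-4 + 1/(19/5) = -4 + 5/19 = -71/19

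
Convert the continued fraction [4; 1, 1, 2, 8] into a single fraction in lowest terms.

193/42

Starting at the tail and folding back:
Start with 8.
2 + 1/(8/1) = 2 + 1/8 = 17/8
1 + 1/(17/8) = 1 + 8/17 = 25/17
1 + 1/(25/17) = 1 + 17/25 = 42/25
4 + 1/(42/25) = 4 + 25/42 = 193/42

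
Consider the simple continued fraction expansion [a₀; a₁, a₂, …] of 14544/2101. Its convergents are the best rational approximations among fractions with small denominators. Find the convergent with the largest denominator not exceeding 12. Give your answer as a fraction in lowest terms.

83/12

a_0 = 6: 6/1  (≤ bound)
a_1 = 1: 7/1  (≤ bound)
a_2 = 11: 83/12  (≤ bound)
a_3 = 1: 90/13  (> 12, stop)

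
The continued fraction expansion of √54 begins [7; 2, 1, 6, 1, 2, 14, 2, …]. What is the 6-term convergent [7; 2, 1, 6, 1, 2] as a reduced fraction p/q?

485/66

Start with 2.
1 + 1/(2/1) = 1 + 1/2 = 3/2
6 + 1/(3/2) = 6 + 2/3 = 20/3
1 + 1/(20/3) = 1 + 3/20 = 23/20
2 + 1/(23/20) = 2 + 20/23 = 66/23
7 + 1/(66/23) = 7 + 23/66 = 485/66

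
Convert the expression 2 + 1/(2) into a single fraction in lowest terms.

5/2

Start with 2.
2 + 1/(2/1) = 2 + 1/2 = 5/2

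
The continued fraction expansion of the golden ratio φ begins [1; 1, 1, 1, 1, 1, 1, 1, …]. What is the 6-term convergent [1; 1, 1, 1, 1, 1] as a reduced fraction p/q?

13/8

Start with 1.
1 + 1/(1/1) = 1 + 1/1 = 2/1
1 + 1/(2/1) = 1 + 1/2 = 3/2
1 + 1/(3/2) = 1 + 2/3 = 5/3
1 + 1/(5/3) = 1 + 3/5 = 8/5
1 + 1/(8/5) = 1 + 5/8 = 13/8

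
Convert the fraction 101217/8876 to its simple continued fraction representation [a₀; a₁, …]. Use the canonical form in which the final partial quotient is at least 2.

Apply division with remainder until the remainder is 0:
101217 ÷ 8876 → quotient 11, remainder 3581
8876 ÷ 3581 → quotient 2, remainder 1714
3581 ÷ 1714 → quotient 2, remainder 153
1714 ÷ 153 → quotient 11, remainder 31
153 ÷ 31 → quotient 4, remainder 29
31 ÷ 29 → quotient 1, remainder 2
29 ÷ 2 → quotient 14, remainder 1
2 ÷ 1 → quotient 2, remainder 0

[11; 2, 2, 11, 4, 1, 14, 2]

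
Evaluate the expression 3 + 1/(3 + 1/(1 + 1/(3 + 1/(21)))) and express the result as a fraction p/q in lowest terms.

1042/319

a_0 = 3: 3/1
a_1 = 3: 10/3
a_2 = 1: 13/4
a_3 = 3: 49/15
a_4 = 21: 1042/319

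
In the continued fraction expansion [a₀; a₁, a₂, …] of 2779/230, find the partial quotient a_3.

2

Run the Euclidean algorithm, recording each quotient:
2779 = 12·230 + 19, so a_0 = 12
230 = 12·19 + 2, so a_1 = 12
19 = 9·2 + 1, so a_2 = 9
2 = 2·1 + 0, so a_3 = 2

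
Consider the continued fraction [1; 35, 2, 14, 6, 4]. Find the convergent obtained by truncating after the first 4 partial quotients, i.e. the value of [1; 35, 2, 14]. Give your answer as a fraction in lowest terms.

Use the convergent recurrence hₖ = aₖ·hₖ₋₁ + hₖ₋₂ (and likewise for the denominators kₖ):
a_0 = 1: 1/1
a_1 = 35: 36/35
a_2 = 2: 73/71
a_3 = 14: 1058/1029

1058/1029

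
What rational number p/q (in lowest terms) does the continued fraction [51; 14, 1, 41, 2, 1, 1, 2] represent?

a_0 = 51: 51/1
a_1 = 14: 715/14
a_2 = 1: 766/15
a_3 = 41: 32121/629
a_4 = 2: 65008/1273
a_5 = 1: 97129/1902
a_6 = 1: 162137/3175
a_7 = 2: 421403/8252

421403/8252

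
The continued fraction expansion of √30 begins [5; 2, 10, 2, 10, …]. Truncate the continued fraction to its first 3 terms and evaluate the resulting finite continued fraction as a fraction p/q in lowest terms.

Start with 10.
2 + 1/(10/1) = 2 + 1/10 = 21/10
5 + 1/(21/10) = 5 + 10/21 = 115/21

115/21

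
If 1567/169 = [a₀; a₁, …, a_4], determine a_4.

1567 ÷ 169 → quotient 9, remainder 46
169 ÷ 46 → quotient 3, remainder 31
46 ÷ 31 → quotient 1, remainder 15
31 ÷ 15 → quotient 2, remainder 1
15 ÷ 1 → quotient 15, remainder 0

15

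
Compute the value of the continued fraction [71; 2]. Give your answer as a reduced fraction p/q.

143/2

Start with 2.
71 + 1/(2/1) = 71 + 1/2 = 143/2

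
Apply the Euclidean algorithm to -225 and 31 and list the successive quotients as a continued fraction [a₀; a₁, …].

[-8; 1, 2, 1, 7]

-225 = -8·31 + 23, so a_0 = -8
31 = 1·23 + 8, so a_1 = 1
23 = 2·8 + 7, so a_2 = 2
8 = 1·7 + 1, so a_3 = 1
7 = 7·1 + 0, so a_4 = 7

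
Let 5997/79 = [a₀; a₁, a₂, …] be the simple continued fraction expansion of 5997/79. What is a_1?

1

Apply division with remainder until the remainder is 0:
5997 ÷ 79 → quotient 75, remainder 72
79 ÷ 72 → quotient 1, remainder 7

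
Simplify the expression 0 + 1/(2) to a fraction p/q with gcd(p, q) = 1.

Start with 2.
0 + 1/(2/1) = 0 + 1/2 = 1/2

1/2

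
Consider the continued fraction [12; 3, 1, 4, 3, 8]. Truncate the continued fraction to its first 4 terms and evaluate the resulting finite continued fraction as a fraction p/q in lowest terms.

233/19

a_0 = 12: 12/1
a_1 = 3: 37/3
a_2 = 1: 49/4
a_3 = 4: 233/19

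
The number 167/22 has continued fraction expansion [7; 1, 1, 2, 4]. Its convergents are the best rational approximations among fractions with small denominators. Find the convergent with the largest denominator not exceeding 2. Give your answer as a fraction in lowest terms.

15/2

a_0 = 7: 7/1  (≤ bound)
a_1 = 1: 8/1  (≤ bound)
a_2 = 1: 15/2  (≤ bound)
a_3 = 2: 38/5  (> 2, stop)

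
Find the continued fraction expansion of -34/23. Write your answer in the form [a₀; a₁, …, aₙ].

Apply division with remainder until the remainder is 0:
⌊-34/23⌋ = -2, remainder 12
⌊23/12⌋ = 1, remainder 11
⌊12/11⌋ = 1, remainder 1
⌊11/1⌋ = 11, remainder 0

[-2; 1, 1, 11]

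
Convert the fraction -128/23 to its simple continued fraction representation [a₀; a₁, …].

[-6; 2, 3, 3]

⌊-128/23⌋ = -6, remainder 10
⌊23/10⌋ = 2, remainder 3
⌊10/3⌋ = 3, remainder 1
⌊3/1⌋ = 3, remainder 0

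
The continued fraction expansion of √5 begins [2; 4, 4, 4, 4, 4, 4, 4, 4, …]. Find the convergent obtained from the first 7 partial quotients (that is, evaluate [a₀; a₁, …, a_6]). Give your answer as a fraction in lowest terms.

Use the convergent recurrence hₖ = aₖ·hₖ₋₁ + hₖ₋₂ (and likewise for the denominators kₖ):
a_0 = 2: 2/1
a_1 = 4: 9/4
a_2 = 4: 38/17
a_3 = 4: 161/72
a_4 = 4: 682/305
a_5 = 4: 2889/1292
a_6 = 4: 12238/5473

12238/5473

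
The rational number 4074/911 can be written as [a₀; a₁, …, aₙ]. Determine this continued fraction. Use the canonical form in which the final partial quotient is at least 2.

[4; 2, 8, 2, 3, 7]

4074 = 4·911 + 430, so a_0 = 4
911 = 2·430 + 51, so a_1 = 2
430 = 8·51 + 22, so a_2 = 8
51 = 2·22 + 7, so a_3 = 2
22 = 3·7 + 1, so a_4 = 3
7 = 7·1 + 0, so a_5 = 7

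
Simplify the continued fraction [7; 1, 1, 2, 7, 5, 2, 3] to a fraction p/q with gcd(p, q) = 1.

10944/1441

Start with 3.
2 + 1/(3/1) = 2 + 1/3 = 7/3
5 + 1/(7/3) = 5 + 3/7 = 38/7
7 + 1/(38/7) = 7 + 7/38 = 273/38
2 + 1/(273/38) = 2 + 38/273 = 584/273
1 + 1/(584/273) = 1 + 273/584 = 857/584
1 + 1/(857/584) = 1 + 584/857 = 1441/857
7 + 1/(1441/857) = 7 + 857/1441 = 10944/1441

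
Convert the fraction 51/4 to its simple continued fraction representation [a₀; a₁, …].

Apply division with remainder until the remainder is 0:
51 = 12·4 + 3, so a_0 = 12
4 = 1·3 + 1, so a_1 = 1
3 = 3·1 + 0, so a_2 = 3

[12; 1, 3]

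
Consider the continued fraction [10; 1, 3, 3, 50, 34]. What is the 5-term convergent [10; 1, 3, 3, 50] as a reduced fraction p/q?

Start with 50.
3 + 1/(50/1) = 3 + 1/50 = 151/50
3 + 1/(151/50) = 3 + 50/151 = 503/151
1 + 1/(503/151) = 1 + 151/503 = 654/503
10 + 1/(654/503) = 10 + 503/654 = 7043/654

7043/654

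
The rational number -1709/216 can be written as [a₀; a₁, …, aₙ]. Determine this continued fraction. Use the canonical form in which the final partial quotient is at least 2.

⌊-1709/216⌋ = -8, remainder 19
⌊216/19⌋ = 11, remainder 7
⌊19/7⌋ = 2, remainder 5
⌊7/5⌋ = 1, remainder 2
⌊5/2⌋ = 2, remainder 1
⌊2/1⌋ = 2, remainder 0

[-8; 11, 2, 1, 2, 2]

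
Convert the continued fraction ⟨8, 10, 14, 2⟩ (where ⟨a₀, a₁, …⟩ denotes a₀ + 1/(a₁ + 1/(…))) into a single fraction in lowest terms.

2365/292

Start with 2.
14 + 1/(2/1) = 14 + 1/2 = 29/2
10 + 1/(29/2) = 10 + 2/29 = 292/29
8 + 1/(292/29) = 8 + 29/292 = 2365/292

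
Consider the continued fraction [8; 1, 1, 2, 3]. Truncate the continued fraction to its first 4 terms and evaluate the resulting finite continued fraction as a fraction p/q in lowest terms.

43/5

Build up convergents one term at a time:
a_0 = 8: 8/1
a_1 = 1: 9/1
a_2 = 1: 17/2
a_3 = 2: 43/5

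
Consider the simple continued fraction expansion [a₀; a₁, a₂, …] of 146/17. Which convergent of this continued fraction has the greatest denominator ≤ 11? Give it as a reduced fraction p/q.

43/5

List convergents until the denominator exceeds the bound:
a_0 = 8: 8/1  (≤ bound)
a_1 = 1: 9/1  (≤ bound)
a_2 = 1: 17/2  (≤ bound)
a_3 = 2: 43/5  (≤ bound)
a_4 = 3: 146/17  (> 11, stop)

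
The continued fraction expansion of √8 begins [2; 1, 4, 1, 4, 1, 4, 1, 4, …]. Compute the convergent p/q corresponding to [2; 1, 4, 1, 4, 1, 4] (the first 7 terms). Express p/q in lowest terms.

478/169

Start with 4.
1 + 1/(4/1) = 1 + 1/4 = 5/4
4 + 1/(5/4) = 4 + 4/5 = 24/5
1 + 1/(24/5) = 1 + 5/24 = 29/24
4 + 1/(29/24) = 4 + 24/29 = 140/29
1 + 1/(140/29) = 1 + 29/140 = 169/140
2 + 1/(169/140) = 2 + 140/169 = 478/169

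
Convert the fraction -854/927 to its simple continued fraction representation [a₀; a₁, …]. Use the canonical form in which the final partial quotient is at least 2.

Apply division with remainder until the remainder is 0:
-854 ÷ 927 → quotient -1, remainder 73
927 ÷ 73 → quotient 12, remainder 51
73 ÷ 51 → quotient 1, remainder 22
51 ÷ 22 → quotient 2, remainder 7
22 ÷ 7 → quotient 3, remainder 1
7 ÷ 1 → quotient 7, remainder 0

[-1; 12, 1, 2, 3, 7]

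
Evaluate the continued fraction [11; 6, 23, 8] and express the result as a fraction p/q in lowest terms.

Collapse the nested fraction from the inside out:
Start with 8.
23 + 1/(8/1) = 23 + 1/8 = 185/8
6 + 1/(185/8) = 6 + 8/185 = 1118/185
11 + 1/(1118/185) = 11 + 185/1118 = 12483/1118

12483/1118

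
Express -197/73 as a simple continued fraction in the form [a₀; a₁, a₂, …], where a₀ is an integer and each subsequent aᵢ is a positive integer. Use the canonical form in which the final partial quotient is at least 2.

[-3; 3, 3, 7]

Run the Euclidean algorithm, recording each quotient:
-197 ÷ 73 → quotient -3, remainder 22
73 ÷ 22 → quotient 3, remainder 7
22 ÷ 7 → quotient 3, remainder 1
7 ÷ 1 → quotient 7, remainder 0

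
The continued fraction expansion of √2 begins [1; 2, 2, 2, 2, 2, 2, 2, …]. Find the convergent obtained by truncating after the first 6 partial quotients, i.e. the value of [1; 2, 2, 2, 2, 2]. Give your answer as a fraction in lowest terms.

99/70

a_0 = 1: 1/1
a_1 = 2: 3/2
a_2 = 2: 7/5
a_3 = 2: 17/12
a_4 = 2: 41/29
a_5 = 2: 99/70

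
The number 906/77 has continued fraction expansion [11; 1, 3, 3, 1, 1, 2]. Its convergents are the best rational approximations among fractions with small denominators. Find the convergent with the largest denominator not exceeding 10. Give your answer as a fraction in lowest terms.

List convergents until the denominator exceeds the bound:
a_0 = 11: 11/1  (≤ bound)
a_1 = 1: 12/1  (≤ bound)
a_2 = 3: 47/4  (≤ bound)
a_3 = 3: 153/13  (> 10, stop)

47/4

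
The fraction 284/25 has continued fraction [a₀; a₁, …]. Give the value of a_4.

⌊284/25⌋ = 11, remainder 9
⌊25/9⌋ = 2, remainder 7
⌊9/7⌋ = 1, remainder 2
⌊7/2⌋ = 3, remainder 1
⌊2/1⌋ = 2, remainder 0

2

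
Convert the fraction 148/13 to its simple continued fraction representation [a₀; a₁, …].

[11; 2, 1, 1, 2]

Run the Euclidean algorithm, recording each quotient:
148 ÷ 13 → quotient 11, remainder 5
13 ÷ 5 → quotient 2, remainder 3
5 ÷ 3 → quotient 1, remainder 2
3 ÷ 2 → quotient 1, remainder 1
2 ÷ 1 → quotient 2, remainder 0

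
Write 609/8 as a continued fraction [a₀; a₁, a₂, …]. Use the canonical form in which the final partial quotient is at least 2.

609 = 76·8 + 1, so a_0 = 76
8 = 8·1 + 0, so a_1 = 8

[76; 8]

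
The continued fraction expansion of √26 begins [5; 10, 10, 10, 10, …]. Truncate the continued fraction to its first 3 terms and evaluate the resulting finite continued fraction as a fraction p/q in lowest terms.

515/101

a_0 = 5: 5/1
a_1 = 10: 51/10
a_2 = 10: 515/101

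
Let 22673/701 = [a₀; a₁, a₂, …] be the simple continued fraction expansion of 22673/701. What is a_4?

1

Repeatedly divide and take the remainder:
⌊22673/701⌋ = 32, remainder 241
⌊701/241⌋ = 2, remainder 219
⌊241/219⌋ = 1, remainder 22
⌊219/22⌋ = 9, remainder 21
⌊22/21⌋ = 1, remainder 1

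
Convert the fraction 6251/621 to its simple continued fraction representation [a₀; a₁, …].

Run the Euclidean algorithm, recording each quotient:
6251 = 10·621 + 41, so a_0 = 10
621 = 15·41 + 6, so a_1 = 15
41 = 6·6 + 5, so a_2 = 6
6 = 1·5 + 1, so a_3 = 1
5 = 5·1 + 0, so a_4 = 5

[10; 15, 6, 1, 5]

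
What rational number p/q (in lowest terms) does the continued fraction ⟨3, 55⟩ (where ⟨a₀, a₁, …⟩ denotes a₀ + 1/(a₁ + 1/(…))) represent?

Work from the innermost term outward:
Start with 55.
3 + 1/(55/1) = 3 + 1/55 = 166/55

166/55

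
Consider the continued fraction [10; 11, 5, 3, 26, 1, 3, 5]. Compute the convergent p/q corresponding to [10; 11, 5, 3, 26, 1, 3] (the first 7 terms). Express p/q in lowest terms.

Compute successive convergents:
a_0 = 10: 10/1
a_1 = 11: 111/11
a_2 = 5: 565/56
a_3 = 3: 1806/179
a_4 = 26: 47521/4710
a_5 = 1: 49327/4889
a_6 = 3: 195502/19377

195502/19377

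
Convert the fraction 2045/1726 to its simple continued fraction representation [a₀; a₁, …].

2045 = 1·1726 + 319, so a_0 = 1
1726 = 5·319 + 131, so a_1 = 5
319 = 2·131 + 57, so a_2 = 2
131 = 2·57 + 17, so a_3 = 2
57 = 3·17 + 6, so a_4 = 3
17 = 2·6 + 5, so a_5 = 2
6 = 1·5 + 1, so a_6 = 1
5 = 5·1 + 0, so a_7 = 5

[1; 5, 2, 2, 3, 2, 1, 5]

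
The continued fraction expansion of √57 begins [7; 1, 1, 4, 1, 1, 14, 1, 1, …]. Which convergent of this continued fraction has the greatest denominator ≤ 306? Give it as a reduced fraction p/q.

2197/291

a_0 = 7: 7/1  (≤ bound)
a_1 = 1: 8/1  (≤ bound)
a_2 = 1: 15/2  (≤ bound)
a_3 = 4: 68/9  (≤ bound)
a_4 = 1: 83/11  (≤ bound)
a_5 = 1: 151/20  (≤ bound)
a_6 = 14: 2197/291  (≤ bound)
a_7 = 1: 2348/311  (> 306, stop)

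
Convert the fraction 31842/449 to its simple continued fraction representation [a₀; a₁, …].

[70; 1, 11, 7, 2, 2]

Run the Euclidean algorithm, recording each quotient:
31842 = 70·449 + 412, so a_0 = 70
449 = 1·412 + 37, so a_1 = 1
412 = 11·37 + 5, so a_2 = 11
37 = 7·5 + 2, so a_3 = 7
5 = 2·2 + 1, so a_4 = 2
2 = 2·1 + 0, so a_5 = 2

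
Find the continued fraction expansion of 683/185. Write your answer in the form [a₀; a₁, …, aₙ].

Run the Euclidean algorithm, recording each quotient:
683 = 3·185 + 128, so a_0 = 3
185 = 1·128 + 57, so a_1 = 1
128 = 2·57 + 14, so a_2 = 2
57 = 4·14 + 1, so a_3 = 4
14 = 14·1 + 0, so a_4 = 14

[3; 1, 2, 4, 14]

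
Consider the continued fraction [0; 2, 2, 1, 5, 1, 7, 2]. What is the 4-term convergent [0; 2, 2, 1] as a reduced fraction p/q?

3/7

a_0 = 0: 0/1
a_1 = 2: 1/2
a_2 = 2: 2/5
a_3 = 1: 3/7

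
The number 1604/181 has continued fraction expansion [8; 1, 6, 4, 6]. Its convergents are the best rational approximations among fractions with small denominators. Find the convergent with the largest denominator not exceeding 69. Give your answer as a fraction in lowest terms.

a_0 = 8: 8/1  (≤ bound)
a_1 = 1: 9/1  (≤ bound)
a_2 = 6: 62/7  (≤ bound)
a_3 = 4: 257/29  (≤ bound)
a_4 = 6: 1604/181  (> 69, stop)

257/29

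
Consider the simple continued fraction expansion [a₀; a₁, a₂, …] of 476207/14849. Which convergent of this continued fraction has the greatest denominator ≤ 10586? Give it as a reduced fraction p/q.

a_0 = 32: 32/1  (≤ bound)
a_1 = 14: 449/14  (≤ bound)
a_2 = 3: 1379/43  (≤ bound)
a_3 = 2: 3207/100  (≤ bound)
a_4 = 3: 11000/343  (≤ bound)
a_5 = 43: 476207/14849  (> 10586, stop)

11000/343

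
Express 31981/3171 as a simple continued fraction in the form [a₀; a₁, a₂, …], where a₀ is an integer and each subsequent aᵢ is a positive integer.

[10; 11, 1, 2, 2, 1, 8, 3]

Run the Euclidean algorithm, recording each quotient:
31981 ÷ 3171 → quotient 10, remainder 271
3171 ÷ 271 → quotient 11, remainder 190
271 ÷ 190 → quotient 1, remainder 81
190 ÷ 81 → quotient 2, remainder 28
81 ÷ 28 → quotient 2, remainder 25
28 ÷ 25 → quotient 1, remainder 3
25 ÷ 3 → quotient 8, remainder 1
3 ÷ 1 → quotient 3, remainder 0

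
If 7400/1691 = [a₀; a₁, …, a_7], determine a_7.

⌊7400/1691⌋ = 4, remainder 636
⌊1691/636⌋ = 2, remainder 419
⌊636/419⌋ = 1, remainder 217
⌊419/217⌋ = 1, remainder 202
⌊217/202⌋ = 1, remainder 15
⌊202/15⌋ = 13, remainder 7
⌊15/7⌋ = 2, remainder 1
⌊7/1⌋ = 7, remainder 0

7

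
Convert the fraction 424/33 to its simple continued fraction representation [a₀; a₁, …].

[12; 1, 5, 1, 1, 2]

⌊424/33⌋ = 12, remainder 28
⌊33/28⌋ = 1, remainder 5
⌊28/5⌋ = 5, remainder 3
⌊5/3⌋ = 1, remainder 2
⌊3/2⌋ = 1, remainder 1
⌊2/1⌋ = 2, remainder 0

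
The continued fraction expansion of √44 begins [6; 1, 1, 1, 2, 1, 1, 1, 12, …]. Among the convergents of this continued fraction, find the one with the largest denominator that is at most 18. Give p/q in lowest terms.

a_0 = 6: 6/1  (≤ bound)
a_1 = 1: 7/1  (≤ bound)
a_2 = 1: 13/2  (≤ bound)
a_3 = 1: 20/3  (≤ bound)
a_4 = 2: 53/8  (≤ bound)
a_5 = 1: 73/11  (≤ bound)
a_6 = 1: 126/19  (> 18, stop)

73/11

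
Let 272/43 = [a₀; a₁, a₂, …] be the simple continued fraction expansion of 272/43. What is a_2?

272 ÷ 43 → quotient 6, remainder 14
43 ÷ 14 → quotient 3, remainder 1
14 ÷ 1 → quotient 14, remainder 0

14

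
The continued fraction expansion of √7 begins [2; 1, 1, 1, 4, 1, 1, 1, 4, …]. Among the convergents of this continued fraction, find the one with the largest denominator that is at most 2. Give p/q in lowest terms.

a_0 = 2: 2/1  (≤ bound)
a_1 = 1: 3/1  (≤ bound)
a_2 = 1: 5/2  (≤ bound)
a_3 = 1: 8/3  (> 2, stop)

5/2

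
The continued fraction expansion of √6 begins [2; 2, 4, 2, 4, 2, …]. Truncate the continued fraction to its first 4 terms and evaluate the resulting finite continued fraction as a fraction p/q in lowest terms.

Compute successive convergents:
a_0 = 2: 2/1
a_1 = 2: 5/2
a_2 = 4: 22/9
a_3 = 2: 49/20

49/20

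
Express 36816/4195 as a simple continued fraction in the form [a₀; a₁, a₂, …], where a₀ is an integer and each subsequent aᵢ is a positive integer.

[8; 1, 3, 2, 7, 5, 12]

⌊36816/4195⌋ = 8, remainder 3256
⌊4195/3256⌋ = 1, remainder 939
⌊3256/939⌋ = 3, remainder 439
⌊939/439⌋ = 2, remainder 61
⌊439/61⌋ = 7, remainder 12
⌊61/12⌋ = 5, remainder 1
⌊12/1⌋ = 12, remainder 0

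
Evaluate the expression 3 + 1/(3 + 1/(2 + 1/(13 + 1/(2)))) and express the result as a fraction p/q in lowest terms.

a_0 = 3: 3/1
a_1 = 3: 10/3
a_2 = 2: 23/7
a_3 = 13: 309/94
a_4 = 2: 641/195

641/195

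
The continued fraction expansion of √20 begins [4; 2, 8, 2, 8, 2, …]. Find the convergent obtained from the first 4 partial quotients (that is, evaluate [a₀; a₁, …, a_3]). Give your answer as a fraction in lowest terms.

Collapse the nested fraction from the inside out:
Start with 2.
8 + 1/(2/1) = 8 + 1/2 = 17/2
2 + 1/(17/2) = 2 + 2/17 = 36/17
4 + 1/(36/17) = 4 + 17/36 = 161/36

161/36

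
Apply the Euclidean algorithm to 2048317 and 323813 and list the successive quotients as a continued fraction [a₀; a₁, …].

[6; 3, 14, 15, 6, 1, 34, 2]

Apply division with remainder until the remainder is 0:
⌊2048317/323813⌋ = 6, remainder 105439
⌊323813/105439⌋ = 3, remainder 7496
⌊105439/7496⌋ = 14, remainder 495
⌊7496/495⌋ = 15, remainder 71
⌊495/71⌋ = 6, remainder 69
⌊71/69⌋ = 1, remainder 2
⌊69/2⌋ = 34, remainder 1
⌊2/1⌋ = 2, remainder 0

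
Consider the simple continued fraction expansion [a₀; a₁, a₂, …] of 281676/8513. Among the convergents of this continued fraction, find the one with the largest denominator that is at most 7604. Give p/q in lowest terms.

19985/604

List convergents until the denominator exceeds the bound:
a_0 = 33: 33/1  (≤ bound)
a_1 = 11: 364/11  (≤ bound)
a_2 = 2: 761/23  (≤ bound)
a_3 = 1: 1125/34  (≤ bound)
a_4 = 1: 1886/57  (≤ bound)
a_5 = 10: 19985/604  (≤ bound)
a_6 = 14: 281676/8513  (> 7604, stop)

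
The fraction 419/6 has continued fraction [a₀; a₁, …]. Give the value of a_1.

⌊419/6⌋ = 69, remainder 5
⌊6/5⌋ = 1, remainder 1

1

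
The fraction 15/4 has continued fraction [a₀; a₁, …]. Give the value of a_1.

1

⌊15/4⌋ = 3, remainder 3
⌊4/3⌋ = 1, remainder 1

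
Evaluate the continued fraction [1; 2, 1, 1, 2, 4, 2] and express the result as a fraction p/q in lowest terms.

176/127

Use the convergent recurrence hₖ = aₖ·hₖ₋₁ + hₖ₋₂ (and likewise for the denominators kₖ):
a_0 = 1: 1/1
a_1 = 2: 3/2
a_2 = 1: 4/3
a_3 = 1: 7/5
a_4 = 2: 18/13
a_5 = 4: 79/57
a_6 = 2: 176/127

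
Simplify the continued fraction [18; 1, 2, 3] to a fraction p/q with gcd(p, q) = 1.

Start with 3.
2 + 1/(3/1) = 2 + 1/3 = 7/3
1 + 1/(7/3) = 1 + 3/7 = 10/7
18 + 1/(10/7) = 18 + 7/10 = 187/10

187/10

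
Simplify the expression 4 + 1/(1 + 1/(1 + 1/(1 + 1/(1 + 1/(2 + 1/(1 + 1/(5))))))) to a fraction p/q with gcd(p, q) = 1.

Build up convergents one term at a time:
a_0 = 4: 4/1
a_1 = 1: 5/1
a_2 = 1: 9/2
a_3 = 1: 14/3
a_4 = 1: 23/5
a_5 = 2: 60/13
a_6 = 1: 83/18
a_7 = 5: 475/103

475/103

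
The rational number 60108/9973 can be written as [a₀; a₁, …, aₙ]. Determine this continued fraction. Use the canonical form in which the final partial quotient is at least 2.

⌊60108/9973⌋ = 6, remainder 270
⌊9973/270⌋ = 36, remainder 253
⌊270/253⌋ = 1, remainder 17
⌊253/17⌋ = 14, remainder 15
⌊17/15⌋ = 1, remainder 2
⌊15/2⌋ = 7, remainder 1
⌊2/1⌋ = 2, remainder 0

[6; 36, 1, 14, 1, 7, 2]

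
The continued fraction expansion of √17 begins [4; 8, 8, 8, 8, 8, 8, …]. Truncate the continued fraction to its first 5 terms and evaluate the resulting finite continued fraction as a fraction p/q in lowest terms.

Start with 8.
8 + 1/(8/1) = 8 + 1/8 = 65/8
8 + 1/(65/8) = 8 + 8/65 = 528/65
8 + 1/(528/65) = 8 + 65/528 = 4289/528
4 + 1/(4289/528) = 4 + 528/4289 = 17684/4289

17684/4289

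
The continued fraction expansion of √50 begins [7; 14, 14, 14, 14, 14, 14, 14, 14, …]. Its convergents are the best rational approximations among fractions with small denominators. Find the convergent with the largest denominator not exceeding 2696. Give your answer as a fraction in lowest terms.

1393/197

List convergents until the denominator exceeds the bound:
a_0 = 7: 7/1  (≤ bound)
a_1 = 14: 99/14  (≤ bound)
a_2 = 14: 1393/197  (≤ bound)
a_3 = 14: 19601/2772  (> 2696, stop)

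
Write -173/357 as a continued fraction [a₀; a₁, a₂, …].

Apply division with remainder until the remainder is 0:
⌊-173/357⌋ = -1, remainder 184
⌊357/184⌋ = 1, remainder 173
⌊184/173⌋ = 1, remainder 11
⌊173/11⌋ = 15, remainder 8
⌊11/8⌋ = 1, remainder 3
⌊8/3⌋ = 2, remainder 2
⌊3/2⌋ = 1, remainder 1
⌊2/1⌋ = 2, remainder 0

[-1; 1, 1, 15, 1, 2, 1, 2]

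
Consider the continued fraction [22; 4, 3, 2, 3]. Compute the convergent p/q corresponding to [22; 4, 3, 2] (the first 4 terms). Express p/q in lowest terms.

667/30

Start with 2.
3 + 1/(2/1) = 3 + 1/2 = 7/2
4 + 1/(7/2) = 4 + 2/7 = 30/7
22 + 1/(30/7) = 22 + 7/30 = 667/30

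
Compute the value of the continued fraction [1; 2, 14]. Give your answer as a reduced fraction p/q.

43/29

Compute successive convergents:
a_0 = 1: 1/1
a_1 = 2: 3/2
a_2 = 14: 43/29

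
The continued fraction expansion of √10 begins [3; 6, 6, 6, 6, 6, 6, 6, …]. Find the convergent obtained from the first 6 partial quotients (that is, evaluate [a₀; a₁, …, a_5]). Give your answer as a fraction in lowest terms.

Use the convergent recurrence hₖ = aₖ·hₖ₋₁ + hₖ₋₂ (and likewise for the denominators kₖ):
a_0 = 3: 3/1
a_1 = 6: 19/6
a_2 = 6: 117/37
a_3 = 6: 721/228
a_4 = 6: 4443/1405
a_5 = 6: 27379/8658

27379/8658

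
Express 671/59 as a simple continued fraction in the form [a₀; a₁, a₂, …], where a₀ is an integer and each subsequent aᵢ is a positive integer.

Apply division with remainder until the remainder is 0:
671 = 11·59 + 22, so a_0 = 11
59 = 2·22 + 15, so a_1 = 2
22 = 1·15 + 7, so a_2 = 1
15 = 2·7 + 1, so a_3 = 2
7 = 7·1 + 0, so a_4 = 7

[11; 2, 1, 2, 7]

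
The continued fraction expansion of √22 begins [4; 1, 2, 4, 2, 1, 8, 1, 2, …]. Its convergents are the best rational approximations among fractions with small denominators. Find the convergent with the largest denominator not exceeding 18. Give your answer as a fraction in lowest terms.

a_0 = 4: 4/1  (≤ bound)
a_1 = 1: 5/1  (≤ bound)
a_2 = 2: 14/3  (≤ bound)
a_3 = 4: 61/13  (≤ bound)
a_4 = 2: 136/29  (> 18, stop)

61/13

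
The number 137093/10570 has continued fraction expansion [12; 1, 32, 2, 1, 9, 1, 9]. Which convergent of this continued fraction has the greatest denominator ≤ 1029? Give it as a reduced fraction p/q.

12542/967

a_0 = 12: 12/1  (≤ bound)
a_1 = 1: 13/1  (≤ bound)
a_2 = 32: 428/33  (≤ bound)
a_3 = 2: 869/67  (≤ bound)
a_4 = 1: 1297/100  (≤ bound)
a_5 = 9: 12542/967  (≤ bound)
a_6 = 1: 13839/1067  (> 1029, stop)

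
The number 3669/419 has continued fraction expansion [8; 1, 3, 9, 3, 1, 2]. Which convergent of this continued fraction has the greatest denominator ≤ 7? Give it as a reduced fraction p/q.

List convergents until the denominator exceeds the bound:
a_0 = 8: 8/1  (≤ bound)
a_1 = 1: 9/1  (≤ bound)
a_2 = 3: 35/4  (≤ bound)
a_3 = 9: 324/37  (> 7, stop)

35/4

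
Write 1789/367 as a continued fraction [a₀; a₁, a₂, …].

⌊1789/367⌋ = 4, remainder 321
⌊367/321⌋ = 1, remainder 46
⌊321/46⌋ = 6, remainder 45
⌊46/45⌋ = 1, remainder 1
⌊45/1⌋ = 45, remainder 0

[4; 1, 6, 1, 45]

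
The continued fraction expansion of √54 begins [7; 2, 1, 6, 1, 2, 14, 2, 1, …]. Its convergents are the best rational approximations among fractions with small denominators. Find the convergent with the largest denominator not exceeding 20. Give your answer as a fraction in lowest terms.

147/20

a_0 = 7: 7/1  (≤ bound)
a_1 = 2: 15/2  (≤ bound)
a_2 = 1: 22/3  (≤ bound)
a_3 = 6: 147/20  (≤ bound)
a_4 = 1: 169/23  (> 20, stop)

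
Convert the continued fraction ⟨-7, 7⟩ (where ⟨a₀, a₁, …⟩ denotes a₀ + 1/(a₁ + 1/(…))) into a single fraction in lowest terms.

-48/7

Starting at the tail and folding back:
Start with 7.
-7 + 1/(7/1) = -7 + 1/7 = -48/7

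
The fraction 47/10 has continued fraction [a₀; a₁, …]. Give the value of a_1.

1

47 ÷ 10 → quotient 4, remainder 7
10 ÷ 7 → quotient 1, remainder 3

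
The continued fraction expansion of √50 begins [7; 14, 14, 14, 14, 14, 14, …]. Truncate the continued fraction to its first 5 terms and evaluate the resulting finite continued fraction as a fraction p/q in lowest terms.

275807/39005

Build up convergents one term at a time:
a_0 = 7: 7/1
a_1 = 14: 99/14
a_2 = 14: 1393/197
a_3 = 14: 19601/2772
a_4 = 14: 275807/39005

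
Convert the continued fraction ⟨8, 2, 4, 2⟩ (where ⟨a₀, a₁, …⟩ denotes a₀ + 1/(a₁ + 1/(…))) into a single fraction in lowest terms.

Starting at the tail and folding back:
Start with 2.
4 + 1/(2/1) = 4 + 1/2 = 9/2
2 + 1/(9/2) = 2 + 2/9 = 20/9
8 + 1/(20/9) = 8 + 9/20 = 169/20

169/20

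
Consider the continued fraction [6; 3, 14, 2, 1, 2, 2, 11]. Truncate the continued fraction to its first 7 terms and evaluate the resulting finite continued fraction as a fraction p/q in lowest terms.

Use the convergent recurrence hₖ = aₖ·hₖ₋₁ + hₖ₋₂ (and likewise for the denominators kₖ):
a_0 = 6: 6/1
a_1 = 3: 19/3
a_2 = 14: 272/43
a_3 = 2: 563/89
a_4 = 1: 835/132
a_5 = 2: 2233/353
a_6 = 2: 5301/838

5301/838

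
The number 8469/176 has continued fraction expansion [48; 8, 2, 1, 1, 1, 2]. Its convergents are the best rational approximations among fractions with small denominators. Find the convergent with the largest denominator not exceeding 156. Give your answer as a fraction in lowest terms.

List convergents until the denominator exceeds the bound:
a_0 = 48: 48/1  (≤ bound)
a_1 = 8: 385/8  (≤ bound)
a_2 = 2: 818/17  (≤ bound)
a_3 = 1: 1203/25  (≤ bound)
a_4 = 1: 2021/42  (≤ bound)
a_5 = 1: 3224/67  (≤ bound)
a_6 = 2: 8469/176  (> 156, stop)

3224/67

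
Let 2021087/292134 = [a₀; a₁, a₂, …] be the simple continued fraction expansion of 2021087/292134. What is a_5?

3

2021087 = 6·292134 + 268283, so a_0 = 6
292134 = 1·268283 + 23851, so a_1 = 1
268283 = 11·23851 + 5922, so a_2 = 11
23851 = 4·5922 + 163, so a_3 = 4
5922 = 36·163 + 54, so a_4 = 36
163 = 3·54 + 1, so a_5 = 3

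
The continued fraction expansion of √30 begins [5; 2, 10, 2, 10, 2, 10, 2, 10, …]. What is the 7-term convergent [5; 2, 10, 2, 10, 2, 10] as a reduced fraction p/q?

Starting at the tail and folding back:
Start with 10.
2 + 1/(10/1) = 2 + 1/10 = 21/10
10 + 1/(21/10) = 10 + 10/21 = 220/21
2 + 1/(220/21) = 2 + 21/220 = 461/220
10 + 1/(461/220) = 10 + 220/461 = 4830/461
2 + 1/(4830/461) = 2 + 461/4830 = 10121/4830
5 + 1/(10121/4830) = 5 + 4830/10121 = 55435/10121

55435/10121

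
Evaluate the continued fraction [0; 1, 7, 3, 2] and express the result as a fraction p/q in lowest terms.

51/58

Build up convergents one term at a time:
a_0 = 0: 0/1
a_1 = 1: 1/1
a_2 = 7: 7/8
a_3 = 3: 22/25
a_4 = 2: 51/58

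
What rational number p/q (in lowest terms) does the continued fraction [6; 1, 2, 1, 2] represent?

74/11

Start with 2.
1 + 1/(2/1) = 1 + 1/2 = 3/2
2 + 1/(3/2) = 2 + 2/3 = 8/3
1 + 1/(8/3) = 1 + 3/8 = 11/8
6 + 1/(11/8) = 6 + 8/11 = 74/11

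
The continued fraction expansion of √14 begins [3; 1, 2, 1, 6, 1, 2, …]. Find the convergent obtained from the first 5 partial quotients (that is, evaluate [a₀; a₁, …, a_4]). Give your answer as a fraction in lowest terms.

a_0 = 3: 3/1
a_1 = 1: 4/1
a_2 = 2: 11/3
a_3 = 1: 15/4
a_4 = 6: 101/27

101/27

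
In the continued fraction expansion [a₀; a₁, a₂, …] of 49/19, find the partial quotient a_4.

Apply division with remainder until the remainder is 0:
49 ÷ 19 → quotient 2, remainder 11
19 ÷ 11 → quotient 1, remainder 8
11 ÷ 8 → quotient 1, remainder 3
8 ÷ 3 → quotient 2, remainder 2
3 ÷ 2 → quotient 1, remainder 1

1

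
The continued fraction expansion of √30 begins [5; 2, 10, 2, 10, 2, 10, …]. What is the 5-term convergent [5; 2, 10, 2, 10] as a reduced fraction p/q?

a_0 = 5: 5/1
a_1 = 2: 11/2
a_2 = 10: 115/21
a_3 = 2: 241/44
a_4 = 10: 2525/461

2525/461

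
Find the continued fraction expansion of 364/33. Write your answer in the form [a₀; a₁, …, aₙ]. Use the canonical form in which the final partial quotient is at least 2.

Apply division with remainder until the remainder is 0:
⌊364/33⌋ = 11, remainder 1
⌊33/1⌋ = 33, remainder 0

[11; 33]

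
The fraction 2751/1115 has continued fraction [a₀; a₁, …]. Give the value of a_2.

⌊2751/1115⌋ = 2, remainder 521
⌊1115/521⌋ = 2, remainder 73
⌊521/73⌋ = 7, remainder 10

7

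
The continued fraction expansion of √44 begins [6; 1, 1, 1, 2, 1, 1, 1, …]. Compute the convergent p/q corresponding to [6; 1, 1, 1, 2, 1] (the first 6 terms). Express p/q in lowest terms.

Start with 1.
2 + 1/(1/1) = 2 + 1/1 = 3/1
1 + 1/(3/1) = 1 + 1/3 = 4/3
1 + 1/(4/3) = 1 + 3/4 = 7/4
1 + 1/(7/4) = 1 + 4/7 = 11/7
6 + 1/(11/7) = 6 + 7/11 = 73/11

73/11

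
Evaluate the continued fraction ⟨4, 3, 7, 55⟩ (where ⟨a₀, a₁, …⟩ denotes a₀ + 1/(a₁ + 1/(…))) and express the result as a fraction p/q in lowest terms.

Build up convergents one term at a time:
a_0 = 4: 4/1
a_1 = 3: 13/3
a_2 = 7: 95/22
a_3 = 55: 5238/1213

5238/1213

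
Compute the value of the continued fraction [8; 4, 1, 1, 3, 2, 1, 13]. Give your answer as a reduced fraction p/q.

Start with 13.
1 + 1/(13/1) = 1 + 1/13 = 14/13
2 + 1/(14/13) = 2 + 13/14 = 41/14
3 + 1/(41/14) = 3 + 14/41 = 137/41
1 + 1/(137/41) = 1 + 41/137 = 178/137
1 + 1/(178/137) = 1 + 137/178 = 315/178
4 + 1/(315/178) = 4 + 178/315 = 1438/315
8 + 1/(1438/315) = 8 + 315/1438 = 11819/1438

11819/1438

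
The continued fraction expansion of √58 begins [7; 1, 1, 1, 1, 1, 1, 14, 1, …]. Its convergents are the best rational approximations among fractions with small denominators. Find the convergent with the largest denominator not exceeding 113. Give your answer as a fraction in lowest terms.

List convergents until the denominator exceeds the bound:
a_0 = 7: 7/1  (≤ bound)
a_1 = 1: 8/1  (≤ bound)
a_2 = 1: 15/2  (≤ bound)
a_3 = 1: 23/3  (≤ bound)
a_4 = 1: 38/5  (≤ bound)
a_5 = 1: 61/8  (≤ bound)
a_6 = 1: 99/13  (≤ bound)
a_7 = 14: 1447/190  (> 113, stop)

99/13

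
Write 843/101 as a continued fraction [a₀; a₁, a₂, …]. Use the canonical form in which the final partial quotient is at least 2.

[8; 2, 1, 7, 1, 3]

843 = 8·101 + 35, so a_0 = 8
101 = 2·35 + 31, so a_1 = 2
35 = 1·31 + 4, so a_2 = 1
31 = 7·4 + 3, so a_3 = 7
4 = 1·3 + 1, so a_4 = 1
3 = 3·1 + 0, so a_5 = 3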